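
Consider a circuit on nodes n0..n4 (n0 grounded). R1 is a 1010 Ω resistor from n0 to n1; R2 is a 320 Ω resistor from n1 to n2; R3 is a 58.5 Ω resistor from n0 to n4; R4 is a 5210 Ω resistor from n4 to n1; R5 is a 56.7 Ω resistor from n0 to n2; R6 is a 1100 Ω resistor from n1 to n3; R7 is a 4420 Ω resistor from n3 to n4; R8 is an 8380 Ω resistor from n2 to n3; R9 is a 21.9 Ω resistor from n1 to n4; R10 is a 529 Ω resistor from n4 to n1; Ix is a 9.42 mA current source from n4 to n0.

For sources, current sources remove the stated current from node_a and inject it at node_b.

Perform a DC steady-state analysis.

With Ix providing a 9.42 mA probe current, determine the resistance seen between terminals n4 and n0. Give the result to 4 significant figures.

Apply KCL at each of the 4 non-ground nodes and solve the resulting linear system.
Node n1: branches {R1, R2, R4, R6, R9, R10} → V_1 = -0.4255
Node n2: branches {R2, R5, R8} → V_2 = -0.06595
Node n3: branches {R6, R7, R8} → V_3 = -0.3972
Node n4: branches {R3, R4, R7, R9, R10, Ix} → V_4 = -0.4584

R_eq = 48.66 Ω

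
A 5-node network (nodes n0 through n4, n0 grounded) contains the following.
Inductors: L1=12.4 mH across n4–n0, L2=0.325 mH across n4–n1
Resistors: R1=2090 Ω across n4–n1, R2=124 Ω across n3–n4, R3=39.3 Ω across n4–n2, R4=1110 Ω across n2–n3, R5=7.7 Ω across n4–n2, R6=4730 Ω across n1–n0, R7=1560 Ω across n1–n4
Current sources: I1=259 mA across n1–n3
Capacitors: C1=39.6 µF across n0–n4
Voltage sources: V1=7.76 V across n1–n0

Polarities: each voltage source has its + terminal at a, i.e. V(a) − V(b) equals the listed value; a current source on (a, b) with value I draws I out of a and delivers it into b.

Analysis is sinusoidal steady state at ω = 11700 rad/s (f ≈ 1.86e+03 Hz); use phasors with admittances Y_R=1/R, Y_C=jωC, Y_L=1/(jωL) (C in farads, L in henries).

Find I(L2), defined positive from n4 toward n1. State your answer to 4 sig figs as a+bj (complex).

Element admittances at ω=11700 rad/s:
  Y(L1) = 0.000-0.006893j S between n4,n0
  Y(R1) = 0.0004785+0.000j S between n4,n1
  Y(R2) = 0.008065+0.000j S between n3,n4
  Y(R3) = 0.02545+0.000j S between n4,n2
  I1: injects 0.259 A into n3 (from n1)
  Y(R4) = 0.0009009+0.000j S between n2,n3
  Y(R5) = 0.1299+0.000j S between n4,n2
  Y(R6) = 0.0002114+0.000j S between n1,n0
  Y(C1) = 0.000+0.4633j S between n0,n4
  Y(R7) = 0.0006410+0.000j S between n1,n4
  Y(L2) = 0.000-0.2630j S between n4,n1
  V1: constraint V(n1)−V(n0) = 7.76
Assemble and solve the 5×5 MNA system:
  V(n1)=7.760+0.000j  V(n2)=-10.37-1.445j  V(n3)=18.36-1.445j  V(n4)=-10.54-1.445j
  i(V1)=-0.6611+4.811j

-0.3800+4.813j A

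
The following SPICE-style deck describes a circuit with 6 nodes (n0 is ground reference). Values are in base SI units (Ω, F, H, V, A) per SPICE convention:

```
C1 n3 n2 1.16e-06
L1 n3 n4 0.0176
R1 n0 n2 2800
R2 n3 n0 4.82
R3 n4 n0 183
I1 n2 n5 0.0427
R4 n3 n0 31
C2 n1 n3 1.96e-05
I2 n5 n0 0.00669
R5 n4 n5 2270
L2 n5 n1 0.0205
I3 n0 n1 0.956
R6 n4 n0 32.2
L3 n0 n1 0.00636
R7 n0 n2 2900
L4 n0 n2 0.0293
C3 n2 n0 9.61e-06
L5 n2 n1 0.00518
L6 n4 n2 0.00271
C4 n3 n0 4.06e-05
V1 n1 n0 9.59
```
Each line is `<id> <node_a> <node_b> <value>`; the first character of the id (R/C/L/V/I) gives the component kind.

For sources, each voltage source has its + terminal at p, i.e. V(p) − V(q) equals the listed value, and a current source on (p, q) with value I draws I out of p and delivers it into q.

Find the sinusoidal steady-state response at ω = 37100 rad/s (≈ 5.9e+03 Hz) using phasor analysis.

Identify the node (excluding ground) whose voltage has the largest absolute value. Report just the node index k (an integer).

Apply KCL at each of the 5 non-ground nodes and solve the resulting linear system.
Node n1: branches {C2, L2, I3, L3, L5, V1} → V_1 = 9.590+0.000j
Node n2: branches {C1, R1, I1, R7, L4, C3, L5, L6} → V_2 = 0.2048+0.1442j
Node n3: branches {C1, L1, R2, R4, C2, C4} → V_3 = 3.035+0.3225j
Node n4: branches {L1, R3, R5, R6, L6} → V_4 = 0.2083+0.1438j
Node n5: branches {I1, I2, R5, L2} → V_5 = 16.85+21.81j
Source currents: i(V1)=0.7509-4.687j

5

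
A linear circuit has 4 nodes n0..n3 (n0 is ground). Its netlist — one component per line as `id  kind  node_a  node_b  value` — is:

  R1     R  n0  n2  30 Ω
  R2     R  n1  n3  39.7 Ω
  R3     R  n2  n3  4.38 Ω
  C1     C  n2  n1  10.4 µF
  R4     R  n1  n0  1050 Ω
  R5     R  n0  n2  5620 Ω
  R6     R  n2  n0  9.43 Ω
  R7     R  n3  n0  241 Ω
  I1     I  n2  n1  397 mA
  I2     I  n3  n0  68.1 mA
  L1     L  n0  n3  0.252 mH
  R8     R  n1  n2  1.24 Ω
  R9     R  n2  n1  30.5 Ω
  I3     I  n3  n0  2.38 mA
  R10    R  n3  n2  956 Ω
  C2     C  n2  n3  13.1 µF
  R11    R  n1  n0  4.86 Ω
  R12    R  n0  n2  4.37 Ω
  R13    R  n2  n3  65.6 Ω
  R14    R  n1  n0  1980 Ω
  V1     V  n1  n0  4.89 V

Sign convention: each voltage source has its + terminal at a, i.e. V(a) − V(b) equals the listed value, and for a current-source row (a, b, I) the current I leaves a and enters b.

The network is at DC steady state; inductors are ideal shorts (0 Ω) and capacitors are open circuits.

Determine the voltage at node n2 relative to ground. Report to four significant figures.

2.553 V

MNA unknowns: 3 node voltages V₁..V_3 plus 2 source currents (L1, V1)
R1: Y=0.03333 on G[0,2]
R2: Y=0.02519 on G[1,3]
R3: Y=0.2283 on G[2,3]
C1: Y=0.000 on G[2,1]
R4: Y=0.0009524 on G[1,0]
R5: Y=0.0001779 on G[0,2]
R6: Y=0.1060 on G[2,0]
R7: Y=0.004149 on G[3,0]
I1: z[2]−=0.397, z[1]+=0.397
I2: z[3]−=0.0681, z[0]+=0.0681
L1: row V0−V3=0, i_L1 at 0,3
R8: Y=0.8065 on G[1,2]
R9: Y=0.03279 on G[2,1]
I3: z[3]−=0.00238, z[0]+=0.00238
R10: Y=0.001046 on G[3,2]
C2: Y=0.000 on G[2,3]
R11: Y=0.2058 on G[1,0]
R12: Y=0.2288 on G[0,2]
R13: Y=0.01524 on G[2,3]
R14: Y=0.0005051 on G[1,0]
V1: row V1−V0=4.89, i_V1 at 1,0
solve → V1=4.890, V2=2.553, V3=0.000
aux → i_L1=-0.6770, i_V1=-2.701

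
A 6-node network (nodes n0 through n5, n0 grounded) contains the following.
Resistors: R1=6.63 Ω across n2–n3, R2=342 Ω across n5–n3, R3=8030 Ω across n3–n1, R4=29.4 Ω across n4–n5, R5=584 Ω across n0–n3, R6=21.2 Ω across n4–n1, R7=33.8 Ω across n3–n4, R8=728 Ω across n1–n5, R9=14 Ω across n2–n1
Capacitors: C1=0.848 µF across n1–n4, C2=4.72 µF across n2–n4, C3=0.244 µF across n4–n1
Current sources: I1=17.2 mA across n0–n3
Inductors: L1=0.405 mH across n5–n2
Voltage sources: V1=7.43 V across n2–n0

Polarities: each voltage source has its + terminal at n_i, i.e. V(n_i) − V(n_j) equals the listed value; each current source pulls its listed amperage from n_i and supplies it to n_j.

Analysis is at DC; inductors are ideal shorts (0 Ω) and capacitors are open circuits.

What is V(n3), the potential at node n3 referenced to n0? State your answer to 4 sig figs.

MNA unknowns: 5 node voltages V₁..V_5 plus 2 source currents (L1, V1)
R1: Y=0.1508 on G[2,3]
C1: Y=0.000 on G[1,4]
R2: Y=0.002924 on G[5,3]
I1: z[0]−=0.0172, z[3]+=0.0172
R3: Y=0.0001245 on G[3,1]
R4: Y=0.03401 on G[4,5]
R5: Y=0.001712 on G[0,3]
R6: Y=0.04717 on G[4,1]
C2: Y=0.000 on G[2,4]
L1: row V5−V2=0, i_L1 at 5,2
R7: Y=0.02959 on G[3,4]
C3: Y=0.000 on G[4,1]
R8: Y=0.001374 on G[1,5]
R9: Y=0.07143 on G[2,1]
V1: row V2−V0=7.43, i_V1 at 2,0
solve → V1=7.433, V2=7.430, V3=7.455, V4=7.438, V5=7.430
aux → i_L1=0.0003575, i_V1=0.004434

7.455 V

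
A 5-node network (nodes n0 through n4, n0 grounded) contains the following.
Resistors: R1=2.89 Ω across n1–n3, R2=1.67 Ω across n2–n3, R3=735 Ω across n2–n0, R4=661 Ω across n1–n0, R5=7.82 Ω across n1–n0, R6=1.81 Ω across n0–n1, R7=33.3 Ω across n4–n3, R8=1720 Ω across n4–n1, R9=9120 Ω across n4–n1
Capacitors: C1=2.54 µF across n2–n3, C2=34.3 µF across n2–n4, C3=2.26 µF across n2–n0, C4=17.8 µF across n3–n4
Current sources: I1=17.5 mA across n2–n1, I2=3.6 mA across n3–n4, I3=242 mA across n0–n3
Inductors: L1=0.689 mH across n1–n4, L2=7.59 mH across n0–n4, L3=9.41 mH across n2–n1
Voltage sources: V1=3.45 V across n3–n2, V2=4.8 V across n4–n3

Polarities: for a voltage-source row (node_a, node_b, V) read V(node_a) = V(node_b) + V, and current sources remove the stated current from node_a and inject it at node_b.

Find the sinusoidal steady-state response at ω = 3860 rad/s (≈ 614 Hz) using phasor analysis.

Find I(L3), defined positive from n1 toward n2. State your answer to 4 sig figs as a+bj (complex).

MNA unknowns: 4 node voltages V₁..V_4 plus 2 source currents (V1, V2)
R1: Y=0.3460+0.000j on G[1,3]
R2: Y=0.5988+0.000j on G[2,3]
C1: Y=0.000+0.009804j on G[2,3]
R3: Y=0.001361+0.000j on G[2,0]
R4: Y=0.001513+0.000j on G[1,0]
C2: Y=0.000+0.1324j on G[2,4]
I1: z[2]−=0.0175, z[1]+=0.0175
R5: Y=0.1279+0.000j on G[1,0]
L1: Y=0.000-0.3760j on G[1,4]
R6: Y=0.5525+0.000j on G[0,1]
C3: Y=0.000+0.008724j on G[2,0]
L2: Y=0.000-0.03413j on G[0,4]
I2: z[3]−=0.0036, z[4]+=0.0036
I3: z[0]−=0.242, z[3]+=0.242
R7: Y=0.03003+0.000j on G[4,3]
C4: Y=0.000+0.06871j on G[3,4]
R8: Y=0.0005814+0.000j on G[4,1]
L3: Y=0.000-0.02753j on G[2,1]
R9: Y=0.0001096+0.000j on G[4,1]
V1: row V3−V2=3.45, i_V1 at 3,2
V2: row V4−V3=4.8, i_V2 at 4,3
solve → V1=0.2660+0.1983j, V2=-5.618+2.687j, V3=-2.168+2.687j, V4=2.632+2.687j
aux → i_V1=-2.011-1.009j, i_V2=-1.170-0.4442j

-0.06852-0.1620j A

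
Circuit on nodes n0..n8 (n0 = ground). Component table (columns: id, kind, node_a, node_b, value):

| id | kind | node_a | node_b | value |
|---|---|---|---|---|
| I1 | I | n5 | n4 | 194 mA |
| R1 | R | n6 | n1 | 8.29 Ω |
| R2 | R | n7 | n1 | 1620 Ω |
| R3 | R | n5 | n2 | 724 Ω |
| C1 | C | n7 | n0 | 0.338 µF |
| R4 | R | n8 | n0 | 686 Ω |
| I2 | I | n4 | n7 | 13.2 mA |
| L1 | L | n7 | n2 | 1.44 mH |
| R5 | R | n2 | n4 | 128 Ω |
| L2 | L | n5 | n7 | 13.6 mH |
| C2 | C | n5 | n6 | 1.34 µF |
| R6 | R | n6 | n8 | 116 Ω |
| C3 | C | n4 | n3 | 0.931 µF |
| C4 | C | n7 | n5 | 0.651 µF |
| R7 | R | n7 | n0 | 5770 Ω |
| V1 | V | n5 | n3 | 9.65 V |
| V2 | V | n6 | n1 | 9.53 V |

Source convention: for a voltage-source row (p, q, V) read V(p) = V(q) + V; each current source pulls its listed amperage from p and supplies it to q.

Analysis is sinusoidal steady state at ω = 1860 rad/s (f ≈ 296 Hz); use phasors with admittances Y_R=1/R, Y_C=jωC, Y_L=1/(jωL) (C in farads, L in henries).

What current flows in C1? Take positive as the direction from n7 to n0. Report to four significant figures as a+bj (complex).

MNA unknowns: 8 node voltages V₁..V_8 plus 2 source currents (V1, V2)
I1: z[5]−=0.194, z[4]+=0.194
R1: Y=0.1206+0.000j on G[6,1]
R2: Y=0.0006173+0.000j on G[7,1]
R3: Y=0.001381+0.000j on G[5,2]
C1: Y=0.000+0.0006287j on G[7,0]
R4: Y=0.001458+0.000j on G[8,0]
I2: z[4]−=0.0132, z[7]+=0.0132
L1: Y=0.000-0.3734j on G[7,2]
R5: Y=0.007812+0.000j on G[2,4]
L2: Y=0.000-0.03953j on G[5,7]
C2: Y=0.000+0.002492j on G[5,6]
R6: Y=0.008621+0.000j on G[6,8]
C3: Y=0.000+0.001732j on G[4,3]
C4: Y=0.000+0.001211j on G[7,5]
R7: Y=0.0001733+0.000j on G[7,0]
V1: row V5−V3=9.65, i_V1 at 5,3
V2: row V6−V1=9.53, i_V2 at 6,1
solve → V1=-7.471-1.491j, V2=1.882+5.018j, V3=-9.834-0.2490j, V4=24.50-2.593j, V5=-0.1844-0.2490j, V6=2.059-1.491j, V7=1.703+4.552j, V8=1.761-1.276j
aux → i_V1=-0.004060-0.05946j, i_V2=-1.155-0.003731j

-0.002862+0.001071j A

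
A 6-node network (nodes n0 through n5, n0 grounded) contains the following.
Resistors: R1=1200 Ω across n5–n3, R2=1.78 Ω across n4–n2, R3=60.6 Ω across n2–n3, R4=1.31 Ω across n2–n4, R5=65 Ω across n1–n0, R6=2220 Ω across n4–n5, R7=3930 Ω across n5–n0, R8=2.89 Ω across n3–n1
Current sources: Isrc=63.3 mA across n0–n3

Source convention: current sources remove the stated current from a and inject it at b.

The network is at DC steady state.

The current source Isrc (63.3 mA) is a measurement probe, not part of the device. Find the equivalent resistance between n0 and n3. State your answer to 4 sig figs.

R_eq = 66.93 Ω

MNA unknowns: 5 node voltages V₁..V_5
R1: Y=0.0008333 on G[5,3]
R2: Y=0.5618 on G[4,2]
R3: Y=0.01650 on G[2,3]
R4: Y=0.7634 on G[2,4]
R5: Y=0.01538 on G[1,0]
R6: Y=0.0004505 on G[4,5]
R7: Y=0.0002545 on G[5,0]
R8: Y=0.3460 on G[3,1]
Isrc: z[0]−=0.0633, z[3]+=0.0633
solve → V1=4.056, V2=4.218, V3=4.236, V4=4.217, V5=3.530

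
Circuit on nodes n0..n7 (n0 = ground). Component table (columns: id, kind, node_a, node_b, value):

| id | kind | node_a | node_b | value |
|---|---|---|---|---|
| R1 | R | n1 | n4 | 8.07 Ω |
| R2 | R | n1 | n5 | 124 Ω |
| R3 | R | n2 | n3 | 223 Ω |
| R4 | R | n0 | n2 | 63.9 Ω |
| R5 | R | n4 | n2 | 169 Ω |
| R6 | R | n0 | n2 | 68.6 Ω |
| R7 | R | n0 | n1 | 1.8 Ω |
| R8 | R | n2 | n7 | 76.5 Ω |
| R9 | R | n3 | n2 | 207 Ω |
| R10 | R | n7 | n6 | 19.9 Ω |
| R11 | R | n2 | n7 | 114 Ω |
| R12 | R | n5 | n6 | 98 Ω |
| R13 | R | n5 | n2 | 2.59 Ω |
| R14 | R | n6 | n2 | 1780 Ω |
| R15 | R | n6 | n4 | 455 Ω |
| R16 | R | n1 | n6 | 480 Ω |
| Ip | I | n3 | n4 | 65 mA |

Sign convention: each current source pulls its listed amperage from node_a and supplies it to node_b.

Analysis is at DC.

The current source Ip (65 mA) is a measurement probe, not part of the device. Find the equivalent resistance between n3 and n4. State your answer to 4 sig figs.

R_eq = 134.3 Ω

Element admittances at DC:
  Y(R1) = 0.1239 S between n1,n4
  Y(R2) = 0.008065 S between n1,n5
  Y(R3) = 0.004484 S between n2,n3
  Y(R4) = 0.01565 S between n0,n2
  Y(R5) = 0.005917 S between n4,n2
  Y(R6) = 0.01458 S between n0,n2
  Y(R7) = 0.5556 S between n0,n1
  Y(R8) = 0.01307 S between n2,n7
  Y(R9) = 0.004831 S between n3,n2
  Y(R10) = 0.05025 S between n7,n6
  Y(R11) = 0.008772 S between n2,n7
  Y(R12) = 0.01020 S between n5,n6
  Y(R13) = 0.3861 S between n5,n2
  Y(R14) = 0.0005618 S between n6,n2
  Y(R15) = 0.002198 S between n6,n4
  Y(R16) = 0.002083 S between n1,n6
  Ip: injects 0.065 A into n4 (from n3)
Assemble and solve the 7×7 MNA system:
  V(n1)=0.06915  V(n2)=-1.271  V(n3)=-8.249  V(n4)=0.4829  V(n5)=-1.238  V(n6)=-1.040  V(n7)=-1.110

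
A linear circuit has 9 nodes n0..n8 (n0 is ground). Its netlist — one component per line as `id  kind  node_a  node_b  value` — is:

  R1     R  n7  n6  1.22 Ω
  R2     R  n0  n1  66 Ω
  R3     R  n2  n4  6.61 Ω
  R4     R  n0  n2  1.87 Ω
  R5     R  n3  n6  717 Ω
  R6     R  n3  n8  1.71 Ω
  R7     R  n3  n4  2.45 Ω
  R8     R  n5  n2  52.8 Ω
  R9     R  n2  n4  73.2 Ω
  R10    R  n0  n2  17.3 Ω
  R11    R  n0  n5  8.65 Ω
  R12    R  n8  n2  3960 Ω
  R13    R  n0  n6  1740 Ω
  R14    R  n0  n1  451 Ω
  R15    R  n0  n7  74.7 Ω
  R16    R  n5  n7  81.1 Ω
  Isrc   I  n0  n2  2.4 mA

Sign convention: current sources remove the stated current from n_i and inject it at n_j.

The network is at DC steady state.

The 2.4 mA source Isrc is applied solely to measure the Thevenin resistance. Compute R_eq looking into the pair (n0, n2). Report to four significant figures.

R_eq = 1.639 Ω

Apply KCL at each of the 8 non-ground nodes and solve the resulting linear system.
Node n1: branches {R2, R14} → V_1 = 0.000
Node n2: branches {R3, R4, R8, R9, R10, R12, Isrc} → V_2 = 0.003934
Node n3: branches {R5, R6, R7} → V_3 = 0.003893
Node n4: branches {R3, R7, R9} → V_4 = 0.003905
Node n5: branches {R8, R11, R16} → V_5 = 0.0005440
Node n6: branches {R1, R5, R13} → V_6 = 0.0004435
Node n7: branches {R1, R15, R16} → V_7 = 0.0004380
Node n8: branches {R6, R12} → V_8 = 0.003893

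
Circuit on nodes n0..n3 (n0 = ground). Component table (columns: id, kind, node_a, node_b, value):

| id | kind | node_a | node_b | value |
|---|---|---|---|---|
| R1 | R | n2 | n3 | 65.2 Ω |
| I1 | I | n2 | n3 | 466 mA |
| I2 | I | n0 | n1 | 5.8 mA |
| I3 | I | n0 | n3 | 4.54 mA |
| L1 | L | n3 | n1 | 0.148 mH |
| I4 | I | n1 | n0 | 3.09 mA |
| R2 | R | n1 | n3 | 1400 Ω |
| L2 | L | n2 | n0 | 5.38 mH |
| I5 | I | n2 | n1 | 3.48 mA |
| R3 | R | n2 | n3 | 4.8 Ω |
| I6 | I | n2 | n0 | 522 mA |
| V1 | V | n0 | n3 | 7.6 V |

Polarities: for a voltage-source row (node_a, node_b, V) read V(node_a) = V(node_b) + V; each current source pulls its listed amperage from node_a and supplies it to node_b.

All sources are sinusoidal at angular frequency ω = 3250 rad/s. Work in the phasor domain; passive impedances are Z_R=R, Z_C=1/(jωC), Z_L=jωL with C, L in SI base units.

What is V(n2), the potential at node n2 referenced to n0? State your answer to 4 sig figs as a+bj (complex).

MNA unknowns: 3 node voltages V₁..V_3 plus 1 source current (V1)
R1: Y=0.01534+0.000j on G[2,3]
I1: z[2]−=0.466, z[3]+=0.466
I2: z[0]−=0.0058, z[1]+=0.0058
I3: z[0]−=0.00454, z[3]+=0.00454
L1: Y=0.000-2.079j on G[3,1]
I4: z[1]−=0.00309, z[0]+=0.00309
R2: Y=0.0007143+0.000j on G[1,3]
L2: Y=0.000-0.05719j on G[2,0]
I5: z[2]−=0.00348, z[1]+=0.00348
R3: Y=0.2083+0.000j on G[2,3]
I6: z[2]−=0.522, z[0]+=0.522
V1: row V0−V3=7.6, i_V1 at 0,3
solve → V1=-7.600+0.002977j, V2=-11.29-2.888j, V3=-7.600+0.000j
aux → i_V1=0.3496+0.6459j

-11.29-2.888j V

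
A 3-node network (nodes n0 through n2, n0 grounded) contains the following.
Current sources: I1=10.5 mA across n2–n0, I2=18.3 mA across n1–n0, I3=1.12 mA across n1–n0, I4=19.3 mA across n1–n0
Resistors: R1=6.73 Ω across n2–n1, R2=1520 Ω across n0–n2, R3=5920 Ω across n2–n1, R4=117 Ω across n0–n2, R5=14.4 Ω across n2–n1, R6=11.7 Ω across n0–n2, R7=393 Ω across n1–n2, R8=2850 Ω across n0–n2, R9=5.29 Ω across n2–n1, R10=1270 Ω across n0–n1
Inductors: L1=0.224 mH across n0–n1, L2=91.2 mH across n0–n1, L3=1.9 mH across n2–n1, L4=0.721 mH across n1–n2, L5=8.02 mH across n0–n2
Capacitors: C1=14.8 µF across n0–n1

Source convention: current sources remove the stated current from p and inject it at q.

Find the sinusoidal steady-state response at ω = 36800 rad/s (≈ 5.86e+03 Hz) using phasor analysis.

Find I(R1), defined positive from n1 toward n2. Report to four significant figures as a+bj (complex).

0.002277+0.003321j A

Element admittances at ω=36800 rad/s:
  I1: injects 0.0105 A into n0 (from n2)
  Y(R1) = 0.1486+0.000j S between n2,n1
  Y(L1) = 0.000-0.1213j S between n0,n1
  Y(R2) = 0.0006579+0.000j S between n0,n2
  Y(R3) = 0.0001689+0.000j S between n2,n1
  Y(R4) = 0.008547+0.000j S between n0,n2
  I2: injects 0.0183 A into n0 (from n1)
  Y(L2) = 0.000-0.0002980j S between n0,n1
  Y(C1) = 0.000+0.5446j S between n0,n1
  Y(R5) = 0.06944+0.000j S between n2,n1
  Y(R6) = 0.08547+0.000j S between n0,n2
  I3: injects 0.00112 A into n0 (from n1)
  Y(R7) = 0.002545+0.000j S between n1,n2
  Y(L3) = 0.000-0.01430j S between n2,n1
  Y(L4) = 0.000-0.03769j S between n1,n2
  Y(R8) = 0.0003509+0.000j S between n0,n2
  Y(L5) = 0.000-0.003388j S between n0,n2
  Y(R9) = 0.1890+0.000j S between n2,n1
  Y(R10) = 0.0007874+0.000j S between n0,n1
  I4: injects 0.0193 A into n0 (from n1)
Assemble and solve the 2×2 MNA system:
  V(n1)=-0.01997+0.1091j  V(n2)=-0.03529+0.08673j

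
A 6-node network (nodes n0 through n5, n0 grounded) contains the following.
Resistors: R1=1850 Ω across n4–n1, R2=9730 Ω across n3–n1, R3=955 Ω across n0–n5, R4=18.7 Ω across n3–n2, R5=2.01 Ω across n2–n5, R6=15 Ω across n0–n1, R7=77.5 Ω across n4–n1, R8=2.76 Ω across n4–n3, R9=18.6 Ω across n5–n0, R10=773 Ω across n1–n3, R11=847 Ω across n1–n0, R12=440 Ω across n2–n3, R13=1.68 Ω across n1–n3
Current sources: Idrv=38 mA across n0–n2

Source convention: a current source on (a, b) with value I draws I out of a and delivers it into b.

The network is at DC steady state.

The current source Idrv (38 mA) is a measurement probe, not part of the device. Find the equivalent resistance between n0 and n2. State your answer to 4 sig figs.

R_eq = 12.74 Ω

Element admittances at DC:
  Y(R1) = 0.0005405 S between n4,n1
  Y(R2) = 0.0001028 S between n3,n1
  Y(R3) = 0.001047 S between n0,n5
  Y(R4) = 0.05348 S between n3,n2
  Y(R5) = 0.4975 S between n2,n5
  Y(R6) = 0.06667 S between n0,n1
  Y(R7) = 0.01290 S between n4,n1
  Y(R8) = 0.3623 S between n4,n3
  Y(R9) = 0.05376 S between n5,n0
  Y(R10) = 0.001294 S between n1,n3
  Y(R11) = 0.001181 S between n1,n0
  Y(R12) = 0.002273 S between n2,n3
  Y(R13) = 0.5952 S between n1,n3
  Idrv: injects 0.038 A into n2 (from n0)
Assemble and solve the 5×5 MNA system:
  V(n1)=0.2079  V(n2)=0.4840  V(n3)=0.2310  V(n4)=0.2302  V(n5)=0.4360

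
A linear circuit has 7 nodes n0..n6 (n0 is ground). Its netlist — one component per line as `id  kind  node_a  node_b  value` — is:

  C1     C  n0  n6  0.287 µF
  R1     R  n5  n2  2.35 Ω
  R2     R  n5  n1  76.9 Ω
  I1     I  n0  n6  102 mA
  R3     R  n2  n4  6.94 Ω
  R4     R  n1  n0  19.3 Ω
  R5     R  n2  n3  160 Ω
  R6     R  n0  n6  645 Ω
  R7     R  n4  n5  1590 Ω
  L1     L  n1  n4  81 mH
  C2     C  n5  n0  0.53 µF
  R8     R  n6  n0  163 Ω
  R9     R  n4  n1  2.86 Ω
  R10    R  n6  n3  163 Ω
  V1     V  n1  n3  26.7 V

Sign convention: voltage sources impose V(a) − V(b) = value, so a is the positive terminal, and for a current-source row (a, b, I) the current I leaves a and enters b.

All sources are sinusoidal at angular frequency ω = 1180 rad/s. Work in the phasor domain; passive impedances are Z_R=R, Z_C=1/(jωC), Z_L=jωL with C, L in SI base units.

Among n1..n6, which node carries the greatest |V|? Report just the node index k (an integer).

MNA unknowns: 6 node voltages V₁..V_6 plus 1 source current (V1)
C1: Y=0.000+0.0003387j on G[0,6]
R1: Y=0.4255+0.000j on G[5,2]
R2: Y=0.01300+0.000j on G[5,1]
I1: z[0]−=0.102, z[6]+=0.102
R3: Y=0.1441+0.000j on G[2,4]
R4: Y=0.05181+0.000j on G[1,0]
R5: Y=0.006250+0.000j on G[2,3]
R6: Y=0.001550+0.000j on G[0,6]
R7: Y=0.0006289+0.000j on G[4,5]
L1: Y=0.000-0.01046j on G[1,4]
C2: Y=0.000+0.0006254j on G[5,0]
R8: Y=0.006135+0.000j on G[6,0]
R9: Y=0.3497+0.000j on G[4,1]
R10: Y=0.006135+0.000j on G[6,3]
V1: row V1−V3=26.7, i_V1 at 1,3
solve → V1=2.469-0.003667j, V2=1.093-0.01952j, V3=-24.23-0.003667j, V4=2.067-0.01683j, V5=1.135-0.02066j, V6=-3.374+0.08105j
aux → i_V1=-0.2862-0.0004206j

3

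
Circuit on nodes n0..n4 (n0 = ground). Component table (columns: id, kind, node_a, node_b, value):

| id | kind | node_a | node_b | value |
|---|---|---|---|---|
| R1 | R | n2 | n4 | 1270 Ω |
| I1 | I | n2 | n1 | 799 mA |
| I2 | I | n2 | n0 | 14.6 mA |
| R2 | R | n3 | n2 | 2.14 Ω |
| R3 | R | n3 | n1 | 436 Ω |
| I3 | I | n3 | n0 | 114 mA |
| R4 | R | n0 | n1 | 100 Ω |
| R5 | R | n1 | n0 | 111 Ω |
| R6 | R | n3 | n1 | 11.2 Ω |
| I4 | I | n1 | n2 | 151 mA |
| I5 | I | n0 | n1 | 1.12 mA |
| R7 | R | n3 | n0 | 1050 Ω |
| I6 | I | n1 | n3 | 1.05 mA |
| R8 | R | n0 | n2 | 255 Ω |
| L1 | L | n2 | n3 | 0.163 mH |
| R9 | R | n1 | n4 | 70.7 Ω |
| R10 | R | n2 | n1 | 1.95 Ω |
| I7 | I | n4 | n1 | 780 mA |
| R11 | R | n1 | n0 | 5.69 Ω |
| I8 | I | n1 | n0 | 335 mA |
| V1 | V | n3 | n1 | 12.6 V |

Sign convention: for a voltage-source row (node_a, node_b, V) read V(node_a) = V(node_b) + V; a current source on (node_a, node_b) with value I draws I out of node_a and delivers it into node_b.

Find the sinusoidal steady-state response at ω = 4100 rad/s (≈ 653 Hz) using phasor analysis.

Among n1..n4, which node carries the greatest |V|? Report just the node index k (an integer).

MNA unknowns: 4 node voltages V₁..V_4 plus 1 source current (V1)
R1: Y=0.0007874+0.000j on G[2,4]
I1: z[2]−=0.799, z[1]+=0.799
I2: z[2]−=0.0146, z[0]+=0.0146
R2: Y=0.4673+0.000j on G[3,2]
R3: Y=0.002294+0.000j on G[3,1]
I3: z[3]−=0.114, z[0]+=0.114
R4: Y=0.01000+0.000j on G[0,1]
R5: Y=0.009009+0.000j on G[1,0]
R6: Y=0.08929+0.000j on G[3,1]
I4: z[1]−=0.151, z[2]+=0.151
I5: z[0]−=0.00112, z[1]+=0.00112
R7: Y=0.0009524+0.000j on G[3,0]
I6: z[1]−=0.00105, z[3]+=0.00105
R8: Y=0.003922+0.000j on G[0,2]
L1: Y=0.000-1.496j on G[2,3]
R9: Y=0.01414+0.000j on G[1,4]
R10: Y=0.5128+0.000j on G[2,1]
I7: z[4]−=0.78, z[1]+=0.78
R11: Y=0.1757+0.000j on G[1,0]
I8: z[1]−=0.335, z[0]+=0.335
V1: row V3−V1=12.6, i_V1 at 3,1
solve → V1=-2.581+0.06609j, V2=7.805-3.298j, V3=10.02+0.06609j, V4=-54.27-0.1113j
aux → i_V1=-7.345+1.741j

4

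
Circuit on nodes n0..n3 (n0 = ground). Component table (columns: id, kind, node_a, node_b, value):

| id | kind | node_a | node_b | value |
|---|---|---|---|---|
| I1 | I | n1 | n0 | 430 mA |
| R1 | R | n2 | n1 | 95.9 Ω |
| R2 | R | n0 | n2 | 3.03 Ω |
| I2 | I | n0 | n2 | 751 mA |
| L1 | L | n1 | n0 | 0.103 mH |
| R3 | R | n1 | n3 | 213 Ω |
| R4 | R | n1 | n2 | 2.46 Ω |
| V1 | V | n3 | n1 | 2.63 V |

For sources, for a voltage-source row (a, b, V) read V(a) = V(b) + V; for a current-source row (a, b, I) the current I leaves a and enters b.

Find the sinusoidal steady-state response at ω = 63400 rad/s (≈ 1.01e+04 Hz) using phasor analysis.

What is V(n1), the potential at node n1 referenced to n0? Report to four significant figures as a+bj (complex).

-0.03472-0.02886j V

MNA unknowns: 3 node voltages V₁..V_3 plus 1 source current (V1)
I1: z[1]−=0.43, z[0]+=0.43
R1: Y=0.01043+0.000j on G[2,1]
R2: Y=0.3300+0.000j on G[0,2]
I2: z[0]−=0.751, z[2]+=0.751
L1: Y=0.000-0.1531j on G[1,0]
R3: Y=0.004695+0.000j on G[1,3]
R4: Y=0.4065+0.000j on G[1,2]
V1: row V3−V1=2.63, i_V1 at 3,1
solve → V1=-0.03472-0.02886j, V2=0.9860-0.01611j, V3=2.595-0.02886j
aux → i_V1=-0.01235+0.000j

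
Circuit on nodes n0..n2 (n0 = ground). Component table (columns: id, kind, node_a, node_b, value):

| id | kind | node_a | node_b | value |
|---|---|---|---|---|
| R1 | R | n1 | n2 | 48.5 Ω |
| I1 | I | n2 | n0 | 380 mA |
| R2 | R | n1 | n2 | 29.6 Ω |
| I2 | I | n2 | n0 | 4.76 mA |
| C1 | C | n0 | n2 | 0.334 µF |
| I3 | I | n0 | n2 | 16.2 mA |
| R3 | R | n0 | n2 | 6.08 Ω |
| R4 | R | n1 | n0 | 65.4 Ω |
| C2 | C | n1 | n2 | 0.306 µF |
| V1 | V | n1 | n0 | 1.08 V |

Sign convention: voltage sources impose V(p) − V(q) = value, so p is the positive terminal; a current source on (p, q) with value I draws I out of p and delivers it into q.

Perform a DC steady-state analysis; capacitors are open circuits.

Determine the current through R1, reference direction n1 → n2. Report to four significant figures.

0.05145 A

MNA unknowns: 2 node voltages V₁..V_2 plus 1 source current (V1)
R1: Y=0.02062 on G[1,2]
I1: z[2]−=0.38, z[0]+=0.38
R2: Y=0.03378 on G[1,2]
I2: z[2]−=0.00476, z[0]+=0.00476
C1: Y=0.000 on G[0,2]
I3: z[0]−=0.0162, z[2]+=0.0162
R3: Y=0.1645 on G[0,2]
R4: Y=0.01529 on G[1,0]
C2: Y=0.000 on G[1,2]
V1: row V1−V0=1.08, i_V1 at 1,0
solve → V1=1.080, V2=-1.415
aux → i_V1=-0.1523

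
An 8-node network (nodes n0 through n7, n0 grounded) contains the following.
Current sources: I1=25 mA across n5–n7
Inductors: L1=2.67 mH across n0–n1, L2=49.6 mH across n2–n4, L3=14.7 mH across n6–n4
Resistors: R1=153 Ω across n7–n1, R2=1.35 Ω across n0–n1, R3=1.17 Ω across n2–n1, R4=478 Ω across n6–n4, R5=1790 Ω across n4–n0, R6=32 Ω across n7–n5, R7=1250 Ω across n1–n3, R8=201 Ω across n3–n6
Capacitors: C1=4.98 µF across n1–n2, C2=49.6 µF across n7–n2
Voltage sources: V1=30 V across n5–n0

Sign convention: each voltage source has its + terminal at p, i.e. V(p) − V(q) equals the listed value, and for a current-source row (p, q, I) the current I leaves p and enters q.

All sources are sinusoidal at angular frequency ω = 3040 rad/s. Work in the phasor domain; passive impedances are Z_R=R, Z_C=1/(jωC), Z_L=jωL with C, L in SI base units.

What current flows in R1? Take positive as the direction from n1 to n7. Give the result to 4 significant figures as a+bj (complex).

-0.01475+0.03520j A

Apply KCL at each of the 7 non-ground nodes and solve the resulting linear system.
Node n1: branches {L1, R1, R2, R3, R7, C1} → V_1 = 1.091+0.3919j
Node n2: branches {R3, L2, C1, C2} → V_2 = 2.079+0.5981j
Node n3: branches {R7, R8} → V_3 = 1.951+0.3022j
Node n4: branches {R4, L2, R5, L3} → V_4 = 2.095+0.3179j
Node n5: branches {I1, R6, V1} → V_5 = 30.00+0.000j
Node n6: branches {R4, L3, R8} → V_6 = 2.089+0.2877j
Node n7: branches {I1, R1, R6, C2} → V_7 = 3.348-4.994j
Source currents: i(V1)=-0.8579-0.1561j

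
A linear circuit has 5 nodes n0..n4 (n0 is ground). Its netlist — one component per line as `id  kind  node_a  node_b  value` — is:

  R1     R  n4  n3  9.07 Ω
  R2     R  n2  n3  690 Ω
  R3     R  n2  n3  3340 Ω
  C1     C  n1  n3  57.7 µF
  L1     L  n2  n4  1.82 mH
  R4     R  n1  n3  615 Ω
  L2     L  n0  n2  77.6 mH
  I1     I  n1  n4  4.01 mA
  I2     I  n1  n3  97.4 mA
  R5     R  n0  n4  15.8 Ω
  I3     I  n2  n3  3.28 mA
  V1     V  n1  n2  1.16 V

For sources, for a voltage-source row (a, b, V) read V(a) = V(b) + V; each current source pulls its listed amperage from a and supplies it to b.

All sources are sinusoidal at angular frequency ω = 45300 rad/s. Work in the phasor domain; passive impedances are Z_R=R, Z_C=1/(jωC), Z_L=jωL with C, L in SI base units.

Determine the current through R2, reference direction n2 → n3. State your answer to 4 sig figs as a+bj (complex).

MNA unknowns: 4 node voltages V₁..V_4 plus 1 source current (V1)
R1: Y=0.1103+0.000j on G[4,3]
R2: Y=0.001449+0.000j on G[2,3]
R3: Y=0.0002994+0.000j on G[2,3]
C1: Y=0.000+2.614j on G[1,3]
L1: Y=0.000-0.01213j on G[2,4]
R4: Y=0.001626+0.000j on G[1,3]
L2: Y=0.000-0.0002845j on G[0,2]
I1: z[1]−=0.00401, z[4]+=0.00401
I2: z[1]−=0.0974, z[3]+=0.0974
R5: Y=0.06329+0.000j on G[0,4]
I3: z[2]−=0.00328, z[3]+=0.00328
V1: row V1−V2=1.16, i_V1 at 1,2
solve → V1=-0.03088-0.1007j, V2=-1.191-0.1007j, V3=-0.02517-0.1395j, V4=0.0004525-0.005353j
aux → i_V1=5.680e-05+0.01486j

-0.001689+5.626e-05j A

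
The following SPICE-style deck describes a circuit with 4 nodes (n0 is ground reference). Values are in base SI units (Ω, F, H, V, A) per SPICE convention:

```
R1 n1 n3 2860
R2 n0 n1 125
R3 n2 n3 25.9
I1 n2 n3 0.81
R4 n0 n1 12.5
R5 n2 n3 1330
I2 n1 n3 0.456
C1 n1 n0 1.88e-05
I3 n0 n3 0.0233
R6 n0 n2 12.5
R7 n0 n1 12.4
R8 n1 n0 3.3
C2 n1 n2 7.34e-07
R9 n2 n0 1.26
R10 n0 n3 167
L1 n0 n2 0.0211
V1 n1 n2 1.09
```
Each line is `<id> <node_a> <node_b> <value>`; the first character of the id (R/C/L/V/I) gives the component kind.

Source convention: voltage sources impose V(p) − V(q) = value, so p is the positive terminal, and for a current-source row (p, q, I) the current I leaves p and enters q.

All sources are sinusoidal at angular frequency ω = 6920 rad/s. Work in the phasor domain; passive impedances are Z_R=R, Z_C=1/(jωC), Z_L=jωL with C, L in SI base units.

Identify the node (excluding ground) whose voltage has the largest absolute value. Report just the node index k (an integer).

Apply KCL at each of the 3 non-ground nodes and solve the resulting linear system.
Node n1: branches {R1, R2, R4, I2, C1, R7, R8, C2, V1} → V_1 = 0.5960-0.05992j
Node n2: branches {R3, I1, R5, R6, C2, R9, L1, V1} → V_2 = -0.4940-0.05992j
Node n3: branches {R1, R3, I1, R5, I2, I3, R10} → V_3 = 27.79-0.05206j
Source currents: i(V1)=-0.7354-0.05481j

3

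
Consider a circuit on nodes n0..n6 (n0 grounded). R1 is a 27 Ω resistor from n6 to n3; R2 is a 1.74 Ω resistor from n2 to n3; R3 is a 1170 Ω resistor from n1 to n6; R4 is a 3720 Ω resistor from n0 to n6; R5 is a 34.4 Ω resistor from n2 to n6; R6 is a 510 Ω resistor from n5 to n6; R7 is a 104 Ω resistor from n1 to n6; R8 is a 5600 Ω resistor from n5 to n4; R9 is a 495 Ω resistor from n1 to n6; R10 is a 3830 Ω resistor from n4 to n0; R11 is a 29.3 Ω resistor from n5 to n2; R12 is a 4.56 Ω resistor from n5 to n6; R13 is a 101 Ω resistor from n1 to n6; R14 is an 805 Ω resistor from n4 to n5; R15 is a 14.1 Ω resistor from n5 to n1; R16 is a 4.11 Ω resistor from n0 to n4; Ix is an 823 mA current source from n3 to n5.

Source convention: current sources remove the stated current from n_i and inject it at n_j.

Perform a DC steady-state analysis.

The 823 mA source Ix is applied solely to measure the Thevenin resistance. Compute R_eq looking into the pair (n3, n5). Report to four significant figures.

Element admittances at DC:
  Y(R1) = 0.03704 S between n6,n3
  Y(R2) = 0.5747 S between n2,n3
  Y(R3) = 0.0008547 S between n1,n6
  Y(R4) = 0.0002688 S between n0,n6
  Y(R5) = 0.02907 S between n2,n6
  Y(R6) = 0.001961 S between n5,n6
  Y(R7) = 0.009615 S between n1,n6
  Y(R8) = 0.0001786 S between n5,n4
  Y(R9) = 0.002020 S between n1,n6
  Y(R10) = 0.0002611 S between n4,n0
  Y(R11) = 0.03413 S between n5,n2
  Y(R12) = 0.2193 S between n5,n6
  Y(R13) = 0.009901 S between n1,n6
  Y(R14) = 0.001242 S between n4,n5
  Y(R15) = 0.07092 S between n5,n1
  Y(R16) = 0.2433 S between n0,n4
  Ix: injects 0.823 A into n5 (from n3)
Assemble and solve the 6×6 MNA system:
  V(n1)=-0.1701  V(n2)=-8.934  V(n3)=-9.847  V(n4)=0.001969  V(n5)=0.3395  V(n6)=-1.784

R_eq = 12.38 Ω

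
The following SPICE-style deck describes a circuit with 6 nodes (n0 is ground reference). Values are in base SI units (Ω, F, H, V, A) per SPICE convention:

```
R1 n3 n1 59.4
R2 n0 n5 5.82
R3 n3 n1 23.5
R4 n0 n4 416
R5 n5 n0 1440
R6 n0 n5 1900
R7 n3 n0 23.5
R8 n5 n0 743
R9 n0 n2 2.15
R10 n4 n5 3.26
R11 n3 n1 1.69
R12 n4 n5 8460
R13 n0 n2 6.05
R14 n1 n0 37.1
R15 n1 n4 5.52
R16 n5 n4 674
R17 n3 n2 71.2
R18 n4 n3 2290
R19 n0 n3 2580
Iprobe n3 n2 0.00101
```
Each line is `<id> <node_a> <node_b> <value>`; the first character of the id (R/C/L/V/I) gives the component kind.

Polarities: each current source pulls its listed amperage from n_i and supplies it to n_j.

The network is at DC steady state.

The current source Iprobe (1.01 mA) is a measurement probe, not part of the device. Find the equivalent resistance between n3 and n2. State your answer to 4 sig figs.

R_eq = 8.334 Ω

MNA unknowns: 5 node voltages V₁..V_5
R1: Y=0.01684 on G[3,1]
R2: Y=0.1718 on G[0,5]
R3: Y=0.04255 on G[3,1]
R4: Y=0.002404 on G[0,4]
R5: Y=0.0006944 on G[5,0]
R6: Y=0.0005263 on G[0,5]
R7: Y=0.04255 on G[3,0]
R8: Y=0.001346 on G[5,0]
R9: Y=0.4651 on G[0,2]
R10: Y=0.3067 on G[4,5]
R11: Y=0.5917 on G[3,1]
R12: Y=0.0001182 on G[4,5]
R13: Y=0.1653 on G[0,2]
R14: Y=0.02695 on G[1,0]
R15: Y=0.1812 on G[1,4]
R16: Y=0.001484 on G[5,4]
R17: Y=0.01404 on G[3,2]
R18: Y=0.0004367 on G[4,3]
R19: Y=0.0003876 on G[0,3]
Iprobe: z[3]−=0.00101, z[2]+=0.00101
solve → V1=-0.006097, V2=0.001415, V3=-0.007003, V4=-0.003750, V5=-0.002395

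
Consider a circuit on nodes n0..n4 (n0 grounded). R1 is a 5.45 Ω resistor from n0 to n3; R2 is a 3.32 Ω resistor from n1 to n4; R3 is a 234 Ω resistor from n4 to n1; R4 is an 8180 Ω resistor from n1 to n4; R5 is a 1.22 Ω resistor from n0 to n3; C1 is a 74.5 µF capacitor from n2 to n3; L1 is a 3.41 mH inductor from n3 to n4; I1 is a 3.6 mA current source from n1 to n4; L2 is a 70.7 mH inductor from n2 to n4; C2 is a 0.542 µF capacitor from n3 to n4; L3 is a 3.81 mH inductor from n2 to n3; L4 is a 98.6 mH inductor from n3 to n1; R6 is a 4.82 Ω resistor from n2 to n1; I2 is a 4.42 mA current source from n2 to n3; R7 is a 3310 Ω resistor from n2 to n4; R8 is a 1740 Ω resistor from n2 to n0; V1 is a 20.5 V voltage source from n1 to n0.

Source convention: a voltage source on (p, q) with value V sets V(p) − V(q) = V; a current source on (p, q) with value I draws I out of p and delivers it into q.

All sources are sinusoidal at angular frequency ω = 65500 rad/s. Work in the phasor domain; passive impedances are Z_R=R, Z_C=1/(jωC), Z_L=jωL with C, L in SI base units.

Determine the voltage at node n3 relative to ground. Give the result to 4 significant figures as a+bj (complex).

3.571+0.5458j V

MNA unknowns: 4 node voltages V₁..V_4 plus 1 source current (V1)
R1: Y=0.1835+0.000j on G[0,3]
R2: Y=0.3012+0.000j on G[1,4]
R3: Y=0.004274+0.000j on G[4,1]
R4: Y=0.0001222+0.000j on G[1,4]
R5: Y=0.8197+0.000j on G[0,3]
C1: Y=0.000+4.880j on G[2,3]
L1: Y=0.000-0.004477j on G[3,4]
I1: z[1]−=0.0036, z[4]+=0.0036
L2: Y=0.000-0.0002159j on G[2,4]
C2: Y=0.000+0.03550j on G[3,4]
L3: Y=0.000-0.004007j on G[2,3]
L4: Y=0.000-0.0001548j on G[3,1]
R6: Y=0.2075+0.000j on G[2,1]
I2: z[2]−=0.00442, z[3]+=0.00442
R7: Y=0.0003021+0.000j on G[2,4]
R8: Y=0.0005747+0.000j on G[2,0]
V1: row V1−V0=20.5, i_V1 at 1,0
solve → V1=20.50+0.000j, V2=3.578-0.1739j, V3=3.571+0.5458j, V4=20.27-1.682j
aux → i_V1=-3.585-0.5475j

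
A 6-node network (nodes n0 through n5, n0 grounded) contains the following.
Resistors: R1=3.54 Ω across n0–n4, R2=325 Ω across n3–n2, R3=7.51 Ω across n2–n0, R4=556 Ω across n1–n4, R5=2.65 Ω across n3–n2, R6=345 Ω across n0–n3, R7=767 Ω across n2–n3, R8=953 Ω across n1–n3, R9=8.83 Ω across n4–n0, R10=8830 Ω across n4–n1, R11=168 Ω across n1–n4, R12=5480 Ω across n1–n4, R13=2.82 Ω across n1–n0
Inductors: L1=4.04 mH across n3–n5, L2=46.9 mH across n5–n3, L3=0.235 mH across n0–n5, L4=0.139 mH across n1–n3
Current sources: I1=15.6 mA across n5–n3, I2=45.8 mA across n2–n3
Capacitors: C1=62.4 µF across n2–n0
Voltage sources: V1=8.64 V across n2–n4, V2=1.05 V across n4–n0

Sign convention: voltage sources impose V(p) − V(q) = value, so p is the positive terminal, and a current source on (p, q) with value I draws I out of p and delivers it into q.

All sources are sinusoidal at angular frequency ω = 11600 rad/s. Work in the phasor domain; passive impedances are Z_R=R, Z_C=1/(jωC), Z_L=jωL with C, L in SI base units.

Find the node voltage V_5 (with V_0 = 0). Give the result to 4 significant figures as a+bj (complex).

0.3179+0.04688j V

Element admittances at ω=11600 rad/s:
  Y(R1) = 0.2825+0.000j S between n0,n4
  Y(R2) = 0.003077+0.000j S between n3,n2
  Y(L1) = 0.000-0.02134j S between n3,n5
  Y(R3) = 0.1332+0.000j S between n2,n0
  Y(R4) = 0.001799+0.000j S between n1,n4
  Y(R5) = 0.3774+0.000j S between n3,n2
  Y(L2) = 0.000-0.001838j S between n5,n3
  Y(R6) = 0.002899+0.000j S between n0,n3
  I1: injects 0.0156 A into n3 (from n5)
  Y(R7) = 0.001304+0.000j S between n2,n3
  Y(R8) = 0.001049+0.000j S between n1,n3
  Y(R9) = 0.1133+0.000j S between n4,n0
  Y(R10) = 0.0001133+0.000j S between n4,n1
  Y(R11) = 0.005952+0.000j S between n1,n4
  Y(R12) = 0.0001825+0.000j S between n1,n4
  I2: injects 0.0458 A into n3 (from n2)
  Y(C1) = 0.000+0.7238j S between n2,n0
  Y(L3) = 0.000-0.3668j S between n0,n5
  Y(L4) = 0.000-0.6202j S between n1,n3
  Y(R13) = 0.3546+0.000j S between n1,n0
  V1: constraint V(n2)−V(n4) = 8.64
  V2: constraint V(n4)−V(n0) = 1.05
Assemble and solve the 7×7 MNA system:
  V(n1)=4.627-1.229j  V(n2)=9.690+0.000j  V(n3)=5.350+1.462j  V(n4)=1.050+0.000j  V(n5)=0.3179+0.04688j
  i(V1)=-2.993-6.456j  i(V2)=-3.379-6.466j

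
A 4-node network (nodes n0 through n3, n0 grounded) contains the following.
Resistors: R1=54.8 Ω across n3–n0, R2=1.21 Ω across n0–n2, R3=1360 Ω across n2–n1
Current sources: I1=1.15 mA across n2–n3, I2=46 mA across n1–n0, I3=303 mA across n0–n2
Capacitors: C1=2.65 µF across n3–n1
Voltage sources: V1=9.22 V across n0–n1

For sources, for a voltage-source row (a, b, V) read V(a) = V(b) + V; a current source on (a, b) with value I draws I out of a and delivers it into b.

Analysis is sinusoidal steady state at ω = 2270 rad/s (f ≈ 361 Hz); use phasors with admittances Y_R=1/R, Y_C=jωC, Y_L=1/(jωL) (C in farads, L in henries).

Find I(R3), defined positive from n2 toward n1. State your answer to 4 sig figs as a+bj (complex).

Apply KCL at each of the 3 non-ground nodes and solve the resulting linear system.
Node n1: branches {I2, C1, R3, V1} → V_1 = -9.220+0.000j
Node n2: branches {I1, I3, R2, R3} → V_2 = 0.3567+0.000j
Node n3: branches {R1, I1, C1} → V_3 = -0.8469-2.760j
Source currents: i(V1)=0.02235-0.05037j

0.007042+0.000j A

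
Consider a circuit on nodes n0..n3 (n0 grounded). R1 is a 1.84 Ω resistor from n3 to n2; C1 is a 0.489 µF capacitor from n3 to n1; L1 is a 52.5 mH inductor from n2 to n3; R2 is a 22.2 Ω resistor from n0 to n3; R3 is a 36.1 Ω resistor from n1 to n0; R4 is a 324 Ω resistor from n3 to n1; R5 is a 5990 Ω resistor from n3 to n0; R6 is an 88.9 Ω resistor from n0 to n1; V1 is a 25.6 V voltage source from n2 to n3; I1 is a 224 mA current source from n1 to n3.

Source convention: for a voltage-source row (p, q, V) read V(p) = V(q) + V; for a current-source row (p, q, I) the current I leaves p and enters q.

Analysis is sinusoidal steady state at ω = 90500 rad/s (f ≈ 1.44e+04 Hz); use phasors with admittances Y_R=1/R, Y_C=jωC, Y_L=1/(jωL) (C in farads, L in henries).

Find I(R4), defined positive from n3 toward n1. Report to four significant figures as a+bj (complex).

0.006548-0.01207j A

Element admittances at ω=90500 rad/s:
  Y(R1) = 0.5435+0.000j S between n3,n2
  Y(C1) = 0.000+0.04425j S between n3,n1
  Y(L1) = 0.000-0.0002105j S between n2,n3
  Y(R2) = 0.04505+0.000j S between n0,n3
  Y(R3) = 0.02770+0.000j S between n1,n0
  Y(R4) = 0.003086+0.000j S between n3,n1
  Y(R5) = 0.0001669+0.000j S between n3,n0
  Y(R6) = 0.01125+0.000j S between n0,n1
  V1: constraint V(n2)−V(n3) = 25.6
  I1: injects 0.224 A into n3 (from n1)
Assemble and solve the 4×4 MNA system:
  V(n1)=-1.140+2.101j  V(n2)=26.58-1.810j  V(n3)=0.9819-1.810j
  i(V1)=-13.91+0.005388j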